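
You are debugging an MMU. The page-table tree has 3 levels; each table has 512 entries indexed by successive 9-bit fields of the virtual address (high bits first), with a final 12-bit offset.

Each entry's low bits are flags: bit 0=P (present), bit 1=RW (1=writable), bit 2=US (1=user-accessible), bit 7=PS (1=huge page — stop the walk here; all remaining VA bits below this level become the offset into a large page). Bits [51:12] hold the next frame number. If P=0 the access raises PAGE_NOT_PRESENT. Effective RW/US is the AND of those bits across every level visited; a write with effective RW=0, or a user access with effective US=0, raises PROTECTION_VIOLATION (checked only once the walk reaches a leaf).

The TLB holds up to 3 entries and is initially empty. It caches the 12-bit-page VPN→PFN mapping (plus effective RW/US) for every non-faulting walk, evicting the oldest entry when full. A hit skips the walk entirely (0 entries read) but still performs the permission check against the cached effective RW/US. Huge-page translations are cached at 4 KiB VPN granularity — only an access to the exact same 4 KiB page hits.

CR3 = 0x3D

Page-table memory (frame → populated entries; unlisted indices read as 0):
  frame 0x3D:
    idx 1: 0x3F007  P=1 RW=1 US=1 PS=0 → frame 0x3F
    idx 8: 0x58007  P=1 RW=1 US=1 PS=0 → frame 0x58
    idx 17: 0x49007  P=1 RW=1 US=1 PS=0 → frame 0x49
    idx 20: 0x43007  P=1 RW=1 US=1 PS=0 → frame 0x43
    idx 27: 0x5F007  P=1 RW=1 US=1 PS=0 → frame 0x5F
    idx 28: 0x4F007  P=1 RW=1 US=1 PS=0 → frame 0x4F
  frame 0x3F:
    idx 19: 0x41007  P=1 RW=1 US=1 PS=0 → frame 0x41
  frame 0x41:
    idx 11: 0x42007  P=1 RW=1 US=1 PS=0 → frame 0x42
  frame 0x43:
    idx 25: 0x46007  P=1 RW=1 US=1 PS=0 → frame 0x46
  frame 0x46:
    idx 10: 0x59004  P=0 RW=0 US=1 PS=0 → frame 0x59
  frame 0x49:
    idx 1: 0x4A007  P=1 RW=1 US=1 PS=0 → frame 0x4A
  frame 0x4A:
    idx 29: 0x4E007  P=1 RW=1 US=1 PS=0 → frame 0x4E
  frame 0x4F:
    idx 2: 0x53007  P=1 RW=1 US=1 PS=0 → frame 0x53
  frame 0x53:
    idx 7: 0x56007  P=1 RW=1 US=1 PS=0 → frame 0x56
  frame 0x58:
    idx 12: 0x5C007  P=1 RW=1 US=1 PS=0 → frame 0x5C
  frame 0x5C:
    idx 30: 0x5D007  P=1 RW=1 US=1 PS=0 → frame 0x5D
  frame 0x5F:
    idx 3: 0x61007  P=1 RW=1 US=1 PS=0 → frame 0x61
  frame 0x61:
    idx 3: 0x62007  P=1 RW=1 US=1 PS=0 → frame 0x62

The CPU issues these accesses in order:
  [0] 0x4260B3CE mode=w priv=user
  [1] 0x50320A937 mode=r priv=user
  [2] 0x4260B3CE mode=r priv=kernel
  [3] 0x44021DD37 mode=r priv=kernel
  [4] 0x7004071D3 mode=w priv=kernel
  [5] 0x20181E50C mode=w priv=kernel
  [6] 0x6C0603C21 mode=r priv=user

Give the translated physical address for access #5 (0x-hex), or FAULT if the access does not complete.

Trace:
#0 VA=0x4260B3CE (w,user):
  [0] read 0x3D idx=1: raw=0x3F007 flags P=1 W=1 U=1 S=0
  [1] read 0x3F idx=19: raw=0x41007 flags P=1 W=1 U=1 S=0
  [2] read 0x41 idx=11: raw=0x42007 flags P=1 W=1 U=1 S=0
  → PA=0x423CE  (3 entries read)
#1 VA=0x50320A937 (r,user):
  [0] read 0x3D idx=20: raw=0x43007 flags P=1 W=1 U=1 S=0
  [1] read 0x43 idx=25: raw=0x46007 flags P=1 W=1 U=1 S=0
  [2] read 0x46 idx=10: raw=0x59004 flags P=0 W=0 U=1 S=0
  ✗ PAGE_NOT_PRESENT  [3 reads]
#2 VA=0x4260B3CE (r,kernel):
  TLB hit vpn=0x4260B → PA=0x423CE
#3 VA=0x44021DD37 (r,kernel):
  [0] read 0x3D idx=17: raw=0x49007 flags P=1 W=1 U=1 S=0
  [1] read 0x49 idx=1: raw=0x4A007 flags P=1 W=1 U=1 S=0
  [2] read 0x4A idx=29: raw=0x4E007 flags P=1 W=1 U=1 S=0
  → PA=0x4ED37  (3 entries read)
#4 VA=0x7004071D3 (w,kernel):
  [0] read 0x3D idx=28: raw=0x4F007 flags P=1 W=1 U=1 S=0
  [1] read 0x4F idx=2: raw=0x53007 flags P=1 W=1 U=1 S=0
  [2] read 0x53 idx=7: raw=0x56007 flags P=1 W=1 U=1 S=0
  → PA=0x561D3  (3 entries read)
#5 VA=0x20181E50C (w,kernel):
  [0] read 0x3D idx=8: raw=0x58007 flags P=1 W=1 U=1 S=0
  [1] read 0x58 idx=12: raw=0x5C007 flags P=1 W=1 U=1 S=0
  [2] read 0x5C idx=30: raw=0x5D007 flags P=1 W=1 U=1 S=0
  → PA=0x5D50C  (3 entries read)
#6 VA=0x6C0603C21 (r,user):
  [0] read 0x3D idx=27: raw=0x5F007 flags P=1 W=1 U=1 S=0
  [1] read 0x5F idx=3: raw=0x61007 flags P=1 W=1 U=1 S=0
  [2] read 0x61 idx=3: raw=0x62007 flags P=1 W=1 U=1 S=0
  → PA=0x62C21  (3 entries read)

Access #5 PA: 0x5D50C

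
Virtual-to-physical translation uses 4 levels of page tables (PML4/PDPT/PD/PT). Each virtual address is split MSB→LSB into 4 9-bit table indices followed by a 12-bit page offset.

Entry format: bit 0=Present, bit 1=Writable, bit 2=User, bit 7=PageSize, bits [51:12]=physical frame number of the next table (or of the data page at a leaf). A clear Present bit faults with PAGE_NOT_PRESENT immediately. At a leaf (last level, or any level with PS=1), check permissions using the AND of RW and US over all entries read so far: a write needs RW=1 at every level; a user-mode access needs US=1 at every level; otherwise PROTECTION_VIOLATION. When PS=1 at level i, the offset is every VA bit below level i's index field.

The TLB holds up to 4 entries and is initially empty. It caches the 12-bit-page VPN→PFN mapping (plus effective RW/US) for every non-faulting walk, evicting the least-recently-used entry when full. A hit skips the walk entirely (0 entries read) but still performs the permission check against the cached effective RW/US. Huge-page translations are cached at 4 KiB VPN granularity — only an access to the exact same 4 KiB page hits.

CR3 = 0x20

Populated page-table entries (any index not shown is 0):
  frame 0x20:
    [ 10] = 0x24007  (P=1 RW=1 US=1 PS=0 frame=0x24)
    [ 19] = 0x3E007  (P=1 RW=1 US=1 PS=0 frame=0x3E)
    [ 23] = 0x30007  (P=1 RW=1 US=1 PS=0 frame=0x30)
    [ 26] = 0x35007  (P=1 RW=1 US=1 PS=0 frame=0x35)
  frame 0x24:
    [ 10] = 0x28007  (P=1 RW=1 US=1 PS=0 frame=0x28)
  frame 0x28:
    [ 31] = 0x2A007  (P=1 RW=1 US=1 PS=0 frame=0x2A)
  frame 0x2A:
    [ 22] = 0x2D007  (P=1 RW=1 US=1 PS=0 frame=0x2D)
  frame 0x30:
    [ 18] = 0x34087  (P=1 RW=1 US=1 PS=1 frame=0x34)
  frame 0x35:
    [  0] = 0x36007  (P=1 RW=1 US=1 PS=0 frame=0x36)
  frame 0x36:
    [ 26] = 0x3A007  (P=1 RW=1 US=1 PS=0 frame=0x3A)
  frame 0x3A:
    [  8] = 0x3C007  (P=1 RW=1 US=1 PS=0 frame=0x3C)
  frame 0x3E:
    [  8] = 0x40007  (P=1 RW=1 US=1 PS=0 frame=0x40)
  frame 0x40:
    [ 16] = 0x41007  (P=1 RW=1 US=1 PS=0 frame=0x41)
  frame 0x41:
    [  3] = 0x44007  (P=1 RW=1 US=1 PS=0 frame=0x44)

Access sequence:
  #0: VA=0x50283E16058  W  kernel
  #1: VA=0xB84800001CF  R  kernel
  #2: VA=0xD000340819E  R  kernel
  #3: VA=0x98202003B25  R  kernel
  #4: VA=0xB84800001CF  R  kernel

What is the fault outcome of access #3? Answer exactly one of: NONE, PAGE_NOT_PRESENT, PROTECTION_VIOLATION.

Per-access translation:
#0 VA=0x50283E16058 (w,kernel):
  L0: frame=0x20 idx=10 entry=0x24007 [P=1 RW=1 US=1 PS=0]
  L1: frame=0x24 idx=10 entry=0x28007 [P=1 RW=1 US=1 PS=0]
  L2: frame=0x28 idx=31 entry=0x2A007 [P=1 RW=1 US=1 PS=0]
  L3: frame=0x2A idx=22 entry=0x2D007 [P=1 RW=1 US=1 PS=0]
  → PA=0x2D058  (4 entries read)
#1 VA=0xB84800001CF (r,kernel):
  L0: frame=0x20 idx=23 entry=0x30007 [P=1 RW=1 US=1 PS=0]
  L1: frame=0x30 idx=18 entry=0x34087 [P=1 RW=1 US=1 PS=1]
  → PA=0x341CF (huge @L1)  (2 entries read)
#2 VA=0xD000340819E (r,kernel):
  L0: frame=0x20 idx=26 entry=0x35007 [P=1 RW=1 US=1 PS=0]
  L1: frame=0x35 idx=0 entry=0x36007 [P=1 RW=1 US=1 PS=0]
  L2: frame=0x36 idx=26 entry=0x3A007 [P=1 RW=1 US=1 PS=0]
  L3: frame=0x3A idx=8 entry=0x3C007 [P=1 RW=1 US=1 PS=0]
  → PA=0x3C19E  (4 entries read)
#3 VA=0x98202003B25 (r,kernel):
  L0: frame=0x20 idx=19 entry=0x3E007 [P=1 RW=1 US=1 PS=0]
  L1: frame=0x3E idx=8 entry=0x40007 [P=1 RW=1 US=1 PS=0]
  L2: frame=0x40 idx=16 entry=0x41007 [P=1 RW=1 US=1 PS=0]
  L3: frame=0x41 idx=3 entry=0x44007 [P=1 RW=1 US=1 PS=0]
  → PA=0x44B25  (4 entries read)
#4 VA=0xB84800001CF (r,kernel):
  TLB hit vpn=0xB8480000 → PA=0x341CF

Access #3 fault: NONE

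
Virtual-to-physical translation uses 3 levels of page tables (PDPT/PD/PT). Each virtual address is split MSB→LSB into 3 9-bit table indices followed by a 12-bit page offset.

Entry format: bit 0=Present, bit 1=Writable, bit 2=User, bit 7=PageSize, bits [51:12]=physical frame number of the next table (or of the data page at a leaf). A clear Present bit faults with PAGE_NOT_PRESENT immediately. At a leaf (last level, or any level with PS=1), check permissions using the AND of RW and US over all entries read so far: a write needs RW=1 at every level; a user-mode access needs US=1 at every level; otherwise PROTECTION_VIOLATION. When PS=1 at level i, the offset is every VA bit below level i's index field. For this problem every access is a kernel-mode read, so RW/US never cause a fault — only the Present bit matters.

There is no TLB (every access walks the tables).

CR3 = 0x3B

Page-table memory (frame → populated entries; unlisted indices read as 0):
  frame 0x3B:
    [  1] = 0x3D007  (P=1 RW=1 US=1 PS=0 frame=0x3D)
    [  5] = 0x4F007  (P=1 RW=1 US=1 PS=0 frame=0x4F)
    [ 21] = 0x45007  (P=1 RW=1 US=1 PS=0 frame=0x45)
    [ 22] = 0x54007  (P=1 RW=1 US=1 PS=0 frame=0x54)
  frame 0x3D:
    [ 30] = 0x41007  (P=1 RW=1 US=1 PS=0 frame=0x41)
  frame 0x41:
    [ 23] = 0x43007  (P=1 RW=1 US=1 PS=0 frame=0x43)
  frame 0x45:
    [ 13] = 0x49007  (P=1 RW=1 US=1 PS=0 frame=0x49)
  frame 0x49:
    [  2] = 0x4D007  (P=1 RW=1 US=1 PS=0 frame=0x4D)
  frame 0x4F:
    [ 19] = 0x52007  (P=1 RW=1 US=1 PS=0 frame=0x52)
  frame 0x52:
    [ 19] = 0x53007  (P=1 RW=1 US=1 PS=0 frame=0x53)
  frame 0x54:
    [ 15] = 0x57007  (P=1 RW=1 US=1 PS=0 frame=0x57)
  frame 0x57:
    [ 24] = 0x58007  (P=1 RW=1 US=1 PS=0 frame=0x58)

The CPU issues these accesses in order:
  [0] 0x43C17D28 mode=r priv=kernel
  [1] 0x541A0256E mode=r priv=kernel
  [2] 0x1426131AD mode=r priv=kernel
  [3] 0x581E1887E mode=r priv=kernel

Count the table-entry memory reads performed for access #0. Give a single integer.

Per-access translation:
#0 VA=0x43C17D28 (r,kernel):
  lvl0: tbl 0x3B, slot 1 ⇒ 0x3D007 (P1/RW1/US1/PS0)
  lvl1: tbl 0x3D, slot 30 ⇒ 0x41007 (P1/RW1/US1/PS0)
  lvl2: tbl 0x41, slot 23 ⇒ 0x43007 (P1/RW1/US1/PS0)
  ⇒ phys 0x43D28  [3 reads]
#1 VA=0x541A0256E (r,kernel):
  lvl0: tbl 0x3B, slot 21 ⇒ 0x45007 (P1/RW1/US1/PS0)
  lvl1: tbl 0x45, slot 13 ⇒ 0x49007 (P1/RW1/US1/PS0)
  lvl2: tbl 0x49, slot 2 ⇒ 0x4D007 (P1/RW1/US1/PS0)
  ⇒ phys 0x4D56E  [3 reads]
#2 VA=0x1426131AD (r,kernel):
  lvl0: tbl 0x3B, slot 5 ⇒ 0x4F007 (P1/RW1/US1/PS0)
  lvl1: tbl 0x4F, slot 19 ⇒ 0x52007 (P1/RW1/US1/PS0)
  lvl2: tbl 0x52, slot 19 ⇒ 0x53007 (P1/RW1/US1/PS0)
  ⇒ phys 0x531AD  [3 reads]
#3 VA=0x581E1887E (r,kernel):
  lvl0: tbl 0x3B, slot 22 ⇒ 0x54007 (P1/RW1/US1/PS0)
  lvl1: tbl 0x54, slot 15 ⇒ 0x57007 (P1/RW1/US1/PS0)
  lvl2: tbl 0x57, slot 24 ⇒ 0x58007 (P1/RW1/US1/PS0)
  ⇒ phys 0x5887E  [3 reads]

Entries read for #0: 3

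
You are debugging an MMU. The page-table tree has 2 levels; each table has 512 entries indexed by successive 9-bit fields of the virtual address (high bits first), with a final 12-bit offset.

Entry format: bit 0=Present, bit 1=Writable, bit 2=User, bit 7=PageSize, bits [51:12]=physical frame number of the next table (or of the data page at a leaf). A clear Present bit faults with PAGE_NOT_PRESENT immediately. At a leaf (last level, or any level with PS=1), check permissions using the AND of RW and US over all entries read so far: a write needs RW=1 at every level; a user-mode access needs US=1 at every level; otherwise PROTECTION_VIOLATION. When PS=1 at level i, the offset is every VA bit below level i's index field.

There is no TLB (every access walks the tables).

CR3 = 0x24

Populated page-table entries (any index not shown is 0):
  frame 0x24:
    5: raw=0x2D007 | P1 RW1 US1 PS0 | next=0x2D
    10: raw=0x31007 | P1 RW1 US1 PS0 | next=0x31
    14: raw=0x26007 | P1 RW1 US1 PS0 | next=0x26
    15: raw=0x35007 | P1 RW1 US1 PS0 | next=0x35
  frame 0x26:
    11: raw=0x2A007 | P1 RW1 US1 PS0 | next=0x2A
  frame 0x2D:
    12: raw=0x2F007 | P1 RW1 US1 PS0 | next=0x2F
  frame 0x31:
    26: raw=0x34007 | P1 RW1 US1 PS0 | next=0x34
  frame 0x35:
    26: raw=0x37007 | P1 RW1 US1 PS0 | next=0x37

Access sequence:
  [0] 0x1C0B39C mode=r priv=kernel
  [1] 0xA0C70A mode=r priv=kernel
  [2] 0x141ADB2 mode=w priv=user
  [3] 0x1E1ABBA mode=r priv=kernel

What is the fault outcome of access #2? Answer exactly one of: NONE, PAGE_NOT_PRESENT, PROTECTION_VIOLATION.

Trace:
#0 VA=0x1C0B39C (r,kernel):
  L0: frame=0x24 idx=14 entry=0x26007 [P=1 RW=1 US=1 PS=0]
  L1: frame=0x26 idx=11 entry=0x2A007 [P=1 RW=1 US=1 PS=0]
  ✓ 0x2A39C  — 2 lookups
#1 VA=0xA0C70A (r,kernel):
  L0: frame=0x24 idx=5 entry=0x2D007 [P=1 RW=1 US=1 PS=0]
  L1: frame=0x2D idx=12 entry=0x2F007 [P=1 RW=1 US=1 PS=0]
  ✓ 0x2F70A  — 2 lookups
#2 VA=0x141ADB2 (w,user):
  L0: frame=0x24 idx=10 entry=0x31007 [P=1 RW=1 US=1 PS=0]
  L1: frame=0x31 idx=26 entry=0x34007 [P=1 RW=1 US=1 PS=0]
  ✓ 0x34DB2  — 2 lookups
#3 VA=0x1E1ABBA (r,kernel):
  L0: frame=0x24 idx=15 entry=0x35007 [P=1 RW=1 US=1 PS=0]
  L1: frame=0x35 idx=26 entry=0x37007 [P=1 RW=1 US=1 PS=0]
  ✓ 0x37BBA  — 2 lookups

Access #2 fault: NONE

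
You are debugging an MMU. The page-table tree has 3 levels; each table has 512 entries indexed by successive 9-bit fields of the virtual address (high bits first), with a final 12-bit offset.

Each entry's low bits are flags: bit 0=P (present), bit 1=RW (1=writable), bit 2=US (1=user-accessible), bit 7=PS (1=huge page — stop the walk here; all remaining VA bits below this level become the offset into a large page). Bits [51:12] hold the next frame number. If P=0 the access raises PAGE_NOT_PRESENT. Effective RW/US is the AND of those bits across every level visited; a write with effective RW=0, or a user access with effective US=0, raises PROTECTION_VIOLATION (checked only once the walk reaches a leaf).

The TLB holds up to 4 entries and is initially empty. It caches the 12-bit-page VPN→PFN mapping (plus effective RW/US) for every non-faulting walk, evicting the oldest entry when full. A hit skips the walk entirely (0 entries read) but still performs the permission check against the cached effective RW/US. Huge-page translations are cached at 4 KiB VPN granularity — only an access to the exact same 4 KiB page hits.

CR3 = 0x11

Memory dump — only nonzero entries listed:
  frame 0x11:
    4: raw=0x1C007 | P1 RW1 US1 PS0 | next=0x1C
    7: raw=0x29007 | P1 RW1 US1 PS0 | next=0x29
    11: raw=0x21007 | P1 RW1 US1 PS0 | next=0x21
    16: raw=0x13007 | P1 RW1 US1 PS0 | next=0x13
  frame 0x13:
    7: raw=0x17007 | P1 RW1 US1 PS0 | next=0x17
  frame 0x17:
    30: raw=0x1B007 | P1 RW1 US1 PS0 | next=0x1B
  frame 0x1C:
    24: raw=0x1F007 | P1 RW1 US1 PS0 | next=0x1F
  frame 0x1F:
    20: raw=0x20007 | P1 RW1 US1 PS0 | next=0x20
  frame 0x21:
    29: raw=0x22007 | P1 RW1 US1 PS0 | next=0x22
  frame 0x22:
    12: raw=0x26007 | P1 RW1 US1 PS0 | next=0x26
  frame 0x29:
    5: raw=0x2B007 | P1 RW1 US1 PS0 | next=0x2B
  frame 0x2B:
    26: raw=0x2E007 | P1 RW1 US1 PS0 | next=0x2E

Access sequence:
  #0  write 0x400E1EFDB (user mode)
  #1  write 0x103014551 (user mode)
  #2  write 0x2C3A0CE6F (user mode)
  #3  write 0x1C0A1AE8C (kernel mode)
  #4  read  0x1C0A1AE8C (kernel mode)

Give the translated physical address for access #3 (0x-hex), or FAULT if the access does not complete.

Trace:
#0 VA=0x400E1EFDB (w,user):
  L0: frame=0x11 idx=16 entry=0x13007 [P=1 RW=1 US=1 PS=0]
  L1: frame=0x13 idx=7 entry=0x17007 [P=1 RW=1 US=1 PS=0]
  L2: frame=0x17 idx=30 entry=0x1B007 [P=1 RW=1 US=1 PS=0]
  ⇒ phys 0x1BFDB  [3 reads]
#1 VA=0x103014551 (w,user):
  L0: frame=0x11 idx=4 entry=0x1C007 [P=1 RW=1 US=1 PS=0]
  L1: frame=0x1C idx=24 entry=0x1F007 [P=1 RW=1 US=1 PS=0]
  L2: frame=0x1F idx=20 entry=0x20007 [P=1 RW=1 US=1 PS=0]
  ⇒ phys 0x20551  [3 reads]
#2 VA=0x2C3A0CE6F (w,user):
  L0: frame=0x11 idx=11 entry=0x21007 [P=1 RW=1 US=1 PS=0]
  L1: frame=0x21 idx=29 entry=0x22007 [P=1 RW=1 US=1 PS=0]
  L2: frame=0x22 idx=12 entry=0x26007 [P=1 RW=1 US=1 PS=0]
  ⇒ phys 0x26E6F  [3 reads]
#3 VA=0x1C0A1AE8C (w,kernel):
  L0: frame=0x11 idx=7 entry=0x29007 [P=1 RW=1 US=1 PS=0]
  L1: frame=0x29 idx=5 entry=0x2B007 [P=1 RW=1 US=1 PS=0]
  L2: frame=0x2B idx=26 entry=0x2E007 [P=1 RW=1 US=1 PS=0]
  ⇒ phys 0x2EE8C  [3 reads]
#4 VA=0x1C0A1AE8C (r,kernel):
  TLB hit vpn=0x1C0A1A → PA=0x2EE8C

Access #3 PA: 0x2EE8C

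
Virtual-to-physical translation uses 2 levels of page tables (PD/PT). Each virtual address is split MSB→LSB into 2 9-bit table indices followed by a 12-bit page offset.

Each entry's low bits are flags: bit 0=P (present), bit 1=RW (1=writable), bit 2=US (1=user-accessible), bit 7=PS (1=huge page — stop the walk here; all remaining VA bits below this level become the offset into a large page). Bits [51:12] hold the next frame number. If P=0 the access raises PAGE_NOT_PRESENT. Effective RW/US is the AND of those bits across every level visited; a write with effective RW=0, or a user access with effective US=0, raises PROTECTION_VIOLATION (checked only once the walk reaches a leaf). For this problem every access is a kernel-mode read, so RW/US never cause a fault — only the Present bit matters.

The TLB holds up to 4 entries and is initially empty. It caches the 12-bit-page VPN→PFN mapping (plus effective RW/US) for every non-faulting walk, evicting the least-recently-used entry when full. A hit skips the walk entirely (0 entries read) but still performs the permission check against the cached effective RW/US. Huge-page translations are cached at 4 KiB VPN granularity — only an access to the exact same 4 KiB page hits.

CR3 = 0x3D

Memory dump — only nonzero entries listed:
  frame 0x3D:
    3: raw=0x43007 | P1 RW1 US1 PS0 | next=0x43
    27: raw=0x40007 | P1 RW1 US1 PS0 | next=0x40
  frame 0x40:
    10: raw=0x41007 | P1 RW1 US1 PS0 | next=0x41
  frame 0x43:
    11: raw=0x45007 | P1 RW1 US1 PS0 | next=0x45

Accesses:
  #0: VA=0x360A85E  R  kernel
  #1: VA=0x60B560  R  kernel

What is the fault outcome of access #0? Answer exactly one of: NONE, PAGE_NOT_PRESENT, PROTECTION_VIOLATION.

Trace:
#0 VA=0x360A85E (r,kernel):
  L0 @0x3D[27] → 0x40007  P=1,RW=1,US=1,PS=0
  L1 @0x40[10] → 0x41007  P=1,RW=1,US=1,PS=0
  ✓ 0x4185E  — 2 lookups
#1 VA=0x60B560 (r,kernel):
  L0 @0x3D[3] → 0x43007  P=1,RW=1,US=1,PS=0
  L1 @0x43[11] → 0x45007  P=1,RW=1,US=1,PS=0
  ✓ 0x45560  — 2 lookups

Access #0 fault: NONE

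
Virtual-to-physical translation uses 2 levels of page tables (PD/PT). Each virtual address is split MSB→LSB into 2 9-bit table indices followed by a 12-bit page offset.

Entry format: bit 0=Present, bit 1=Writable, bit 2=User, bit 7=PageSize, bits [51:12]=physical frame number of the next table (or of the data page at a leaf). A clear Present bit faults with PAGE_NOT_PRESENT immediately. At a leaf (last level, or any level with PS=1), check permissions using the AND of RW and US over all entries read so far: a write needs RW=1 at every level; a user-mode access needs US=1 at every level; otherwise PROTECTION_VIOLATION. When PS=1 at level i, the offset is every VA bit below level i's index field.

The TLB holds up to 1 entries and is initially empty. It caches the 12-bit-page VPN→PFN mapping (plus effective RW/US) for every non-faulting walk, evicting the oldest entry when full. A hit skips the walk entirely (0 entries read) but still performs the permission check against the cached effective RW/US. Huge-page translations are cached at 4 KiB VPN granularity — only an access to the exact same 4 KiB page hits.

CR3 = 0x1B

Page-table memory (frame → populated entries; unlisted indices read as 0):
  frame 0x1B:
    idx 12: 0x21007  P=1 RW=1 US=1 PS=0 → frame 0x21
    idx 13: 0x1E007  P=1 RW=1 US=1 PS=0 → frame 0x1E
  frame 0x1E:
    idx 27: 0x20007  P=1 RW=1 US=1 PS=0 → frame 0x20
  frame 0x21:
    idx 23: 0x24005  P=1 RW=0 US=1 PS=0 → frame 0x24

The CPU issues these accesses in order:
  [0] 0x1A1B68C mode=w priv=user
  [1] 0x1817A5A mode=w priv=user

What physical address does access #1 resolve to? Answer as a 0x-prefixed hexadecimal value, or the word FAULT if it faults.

Walk each access:
#0 VA=0x1A1B68C (w,user):
  [0] read 0x1B idx=13: raw=0x1E007 flags P=1 W=1 U=1 S=0
  [1] read 0x1E idx=27: raw=0x20007 flags P=1 W=1 U=1 S=0
  ⇒ phys 0x2068C  [2 reads]
#1 VA=0x1817A5A (w,user):
  [0] read 0x1B idx=12: raw=0x21007 flags P=1 W=1 U=1 S=0
  [1] read 0x21 idx=23: raw=0x24005 flags P=1 W=0 U=1 S=0
  → PROTECTION_VIOLATION  (2 entries read)

Access #1 PA: FAULT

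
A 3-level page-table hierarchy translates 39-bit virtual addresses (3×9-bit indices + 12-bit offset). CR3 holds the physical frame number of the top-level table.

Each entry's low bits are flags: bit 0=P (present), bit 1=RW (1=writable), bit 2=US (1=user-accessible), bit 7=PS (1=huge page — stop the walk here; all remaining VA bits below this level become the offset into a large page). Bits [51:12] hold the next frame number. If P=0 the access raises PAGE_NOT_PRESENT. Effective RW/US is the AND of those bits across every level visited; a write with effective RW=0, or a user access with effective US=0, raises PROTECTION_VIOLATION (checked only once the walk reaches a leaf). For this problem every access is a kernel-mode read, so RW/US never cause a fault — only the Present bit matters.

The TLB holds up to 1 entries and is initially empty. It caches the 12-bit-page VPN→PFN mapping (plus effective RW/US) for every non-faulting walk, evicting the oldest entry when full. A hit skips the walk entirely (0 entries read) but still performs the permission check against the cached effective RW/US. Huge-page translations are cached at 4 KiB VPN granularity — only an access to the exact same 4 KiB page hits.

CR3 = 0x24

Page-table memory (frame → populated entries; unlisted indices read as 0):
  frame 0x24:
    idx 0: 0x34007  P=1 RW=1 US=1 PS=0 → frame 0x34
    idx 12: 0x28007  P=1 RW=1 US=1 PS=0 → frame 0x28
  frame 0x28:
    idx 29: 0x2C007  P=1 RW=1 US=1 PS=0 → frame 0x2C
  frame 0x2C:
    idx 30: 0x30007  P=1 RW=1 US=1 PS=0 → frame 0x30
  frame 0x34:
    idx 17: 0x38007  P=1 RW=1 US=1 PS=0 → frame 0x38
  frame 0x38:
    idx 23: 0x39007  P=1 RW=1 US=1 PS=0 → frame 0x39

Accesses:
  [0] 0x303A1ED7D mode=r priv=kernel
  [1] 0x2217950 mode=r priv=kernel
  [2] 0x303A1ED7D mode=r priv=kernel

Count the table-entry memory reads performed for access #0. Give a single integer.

Per-access translation:
#0 VA=0x303A1ED7D (r,kernel):
  L0: frame=0x24 idx=12 entry=0x28007 [P=1 RW=1 US=1 PS=0]
  L1: frame=0x28 idx=29 entry=0x2C007 [P=1 RW=1 US=1 PS=0]
  L2: frame=0x2C idx=30 entry=0x30007 [P=1 RW=1 US=1 PS=0]
  → PA=0x30D7D  (3 entries read)
#1 VA=0x2217950 (r,kernel):
  L0: frame=0x24 idx=0 entry=0x34007 [P=1 RW=1 US=1 PS=0]
  L1: frame=0x34 idx=17 entry=0x38007 [P=1 RW=1 US=1 PS=0]
  L2: frame=0x38 idx=23 entry=0x39007 [P=1 RW=1 US=1 PS=0]
  → PA=0x39950  (3 entries read)
#2 VA=0x303A1ED7D (r,kernel):
  L0: frame=0x24 idx=12 entry=0x28007 [P=1 RW=1 US=1 PS=0]
  L1: frame=0x28 idx=29 entry=0x2C007 [P=1 RW=1 US=1 PS=0]
  L2: frame=0x2C idx=30 entry=0x30007 [P=1 RW=1 US=1 PS=0]
  → PA=0x30D7D  (3 entries read)

Entries read for #0: 3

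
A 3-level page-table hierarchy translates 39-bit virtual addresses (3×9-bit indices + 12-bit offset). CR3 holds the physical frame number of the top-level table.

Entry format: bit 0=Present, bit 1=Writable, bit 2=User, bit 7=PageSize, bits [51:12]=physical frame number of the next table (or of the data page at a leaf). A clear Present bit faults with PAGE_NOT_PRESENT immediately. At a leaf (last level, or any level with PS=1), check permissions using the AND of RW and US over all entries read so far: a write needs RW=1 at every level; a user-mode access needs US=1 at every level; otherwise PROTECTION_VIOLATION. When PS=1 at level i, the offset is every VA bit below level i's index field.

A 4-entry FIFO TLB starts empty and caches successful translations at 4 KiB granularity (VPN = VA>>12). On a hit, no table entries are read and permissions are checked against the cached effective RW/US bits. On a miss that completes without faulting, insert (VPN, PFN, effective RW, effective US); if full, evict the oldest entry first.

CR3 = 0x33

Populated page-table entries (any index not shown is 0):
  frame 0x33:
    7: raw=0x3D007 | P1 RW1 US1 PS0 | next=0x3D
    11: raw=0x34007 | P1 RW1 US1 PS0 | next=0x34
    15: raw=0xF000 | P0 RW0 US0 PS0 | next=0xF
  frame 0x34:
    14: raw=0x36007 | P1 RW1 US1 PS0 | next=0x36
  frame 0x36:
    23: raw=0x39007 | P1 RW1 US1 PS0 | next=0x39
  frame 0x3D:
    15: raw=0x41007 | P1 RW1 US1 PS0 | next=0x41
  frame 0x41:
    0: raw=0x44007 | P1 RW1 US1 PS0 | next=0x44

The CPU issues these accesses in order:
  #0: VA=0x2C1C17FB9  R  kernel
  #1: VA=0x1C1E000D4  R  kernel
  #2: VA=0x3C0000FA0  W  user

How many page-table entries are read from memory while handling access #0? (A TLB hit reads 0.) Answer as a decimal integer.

Per-access translation:
#0 VA=0x2C1C17FB9 (r,kernel):
  L0: frame=0x33 idx=11 entry=0x34007 [P=1 RW=1 US=1 PS=0]
  L1: frame=0x34 idx=14 entry=0x36007 [P=1 RW=1 US=1 PS=0]
  L2: frame=0x36 idx=23 entry=0x39007 [P=1 RW=1 US=1 PS=0]
  ✓ 0x39FB9  — 3 lookups
#1 VA=0x1C1E000D4 (r,kernel):
  L0: frame=0x33 idx=7 entry=0x3D007 [P=1 RW=1 US=1 PS=0]
  L1: frame=0x3D idx=15 entry=0x41007 [P=1 RW=1 US=1 PS=0]
  L2: frame=0x41 idx=0 entry=0x44007 [P=1 RW=1 US=1 PS=0]
  ✓ 0x440D4  — 3 lookups
#2 VA=0x3C0000FA0 (w,user):
  L0: frame=0x33 idx=15 entry=0xF000 [P=0 RW=0 US=0 PS=0]
  → PAGE_NOT_PRESENT  (1 entries read)

Entries read for #0: 3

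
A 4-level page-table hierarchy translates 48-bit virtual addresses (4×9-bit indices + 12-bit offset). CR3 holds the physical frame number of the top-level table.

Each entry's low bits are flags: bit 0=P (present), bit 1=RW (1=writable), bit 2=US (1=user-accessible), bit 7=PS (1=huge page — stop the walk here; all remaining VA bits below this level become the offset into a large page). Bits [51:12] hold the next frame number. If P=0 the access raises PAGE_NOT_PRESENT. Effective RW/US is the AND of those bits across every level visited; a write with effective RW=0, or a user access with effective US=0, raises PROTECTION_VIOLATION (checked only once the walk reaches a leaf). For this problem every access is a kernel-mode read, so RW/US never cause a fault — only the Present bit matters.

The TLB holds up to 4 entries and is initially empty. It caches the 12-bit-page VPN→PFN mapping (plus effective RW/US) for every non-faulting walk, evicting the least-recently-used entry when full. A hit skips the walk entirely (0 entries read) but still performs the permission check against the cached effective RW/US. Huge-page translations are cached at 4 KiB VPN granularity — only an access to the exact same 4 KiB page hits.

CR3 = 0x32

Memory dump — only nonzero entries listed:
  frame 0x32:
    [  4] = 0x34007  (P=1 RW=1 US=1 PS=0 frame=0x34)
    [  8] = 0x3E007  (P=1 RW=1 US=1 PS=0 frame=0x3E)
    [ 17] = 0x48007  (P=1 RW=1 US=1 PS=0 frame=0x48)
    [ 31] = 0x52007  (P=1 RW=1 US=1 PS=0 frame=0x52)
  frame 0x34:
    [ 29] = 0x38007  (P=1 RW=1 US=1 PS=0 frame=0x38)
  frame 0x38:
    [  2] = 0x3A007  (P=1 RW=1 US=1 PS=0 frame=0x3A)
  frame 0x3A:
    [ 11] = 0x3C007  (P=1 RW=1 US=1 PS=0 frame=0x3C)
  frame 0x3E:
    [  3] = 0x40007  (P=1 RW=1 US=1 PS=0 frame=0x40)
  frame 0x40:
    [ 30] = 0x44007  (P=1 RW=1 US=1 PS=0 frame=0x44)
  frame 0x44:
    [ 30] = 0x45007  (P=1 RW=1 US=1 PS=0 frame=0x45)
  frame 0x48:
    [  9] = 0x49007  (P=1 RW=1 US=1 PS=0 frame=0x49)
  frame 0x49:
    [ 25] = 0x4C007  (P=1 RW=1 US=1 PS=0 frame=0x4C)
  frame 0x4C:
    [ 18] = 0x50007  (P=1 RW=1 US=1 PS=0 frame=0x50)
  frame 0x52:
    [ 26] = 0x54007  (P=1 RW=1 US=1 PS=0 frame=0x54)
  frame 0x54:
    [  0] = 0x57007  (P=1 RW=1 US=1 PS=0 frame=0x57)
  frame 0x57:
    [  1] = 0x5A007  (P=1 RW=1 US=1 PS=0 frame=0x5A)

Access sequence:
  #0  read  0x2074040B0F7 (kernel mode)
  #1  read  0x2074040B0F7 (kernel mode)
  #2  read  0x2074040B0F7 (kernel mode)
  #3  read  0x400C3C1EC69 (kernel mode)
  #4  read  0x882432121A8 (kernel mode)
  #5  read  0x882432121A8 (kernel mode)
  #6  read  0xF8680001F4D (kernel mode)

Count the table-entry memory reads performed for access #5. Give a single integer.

Trace:
#0 VA=0x2074040B0F7 (r,kernel):
  L0: frame=0x32 idx=4 entry=0x34007 [P=1 RW=1 US=1 PS=0]
  L1: frame=0x34 idx=29 entry=0x38007 [P=1 RW=1 US=1 PS=0]
  L2: frame=0x38 idx=2 entry=0x3A007 [P=1 RW=1 US=1 PS=0]
  L3: frame=0x3A idx=11 entry=0x3C007 [P=1 RW=1 US=1 PS=0]
  → PA=0x3C0F7  (4 entries read)
#1 VA=0x2074040B0F7 (r,kernel):
  TLB hit vpn=0x2074040B → PA=0x3C0F7
#2 VA=0x2074040B0F7 (r,kernel):
  TLB hit vpn=0x2074040B → PA=0x3C0F7
#3 VA=0x400C3C1EC69 (r,kernel):
  L0: frame=0x32 idx=8 entry=0x3E007 [P=1 RW=1 US=1 PS=0]
  L1: frame=0x3E idx=3 entry=0x40007 [P=1 RW=1 US=1 PS=0]
  L2: frame=0x40 idx=30 entry=0x44007 [P=1 RW=1 US=1 PS=0]
  L3: frame=0x44 idx=30 entry=0x45007 [P=1 RW=1 US=1 PS=0]
  → PA=0x45C69  (4 entries read)
#4 VA=0x882432121A8 (r,kernel):
  L0: frame=0x32 idx=17 entry=0x48007 [P=1 RW=1 US=1 PS=0]
  L1: frame=0x48 idx=9 entry=0x49007 [P=1 RW=1 US=1 PS=0]
  L2: frame=0x49 idx=25 entry=0x4C007 [P=1 RW=1 US=1 PS=0]
  L3: frame=0x4C idx=18 entry=0x50007 [P=1 RW=1 US=1 PS=0]
  → PA=0x501A8  (4 entries read)
#5 VA=0x882432121A8 (r,kernel):
  TLB hit vpn=0x88243212 → PA=0x501A8
#6 VA=0xF8680001F4D (r,kernel):
  L0: frame=0x32 idx=31 entry=0x52007 [P=1 RW=1 US=1 PS=0]
  L1: frame=0x52 idx=26 entry=0x54007 [P=1 RW=1 US=1 PS=0]
  L2: frame=0x54 idx=0 entry=0x57007 [P=1 RW=1 US=1 PS=0]
  L3: frame=0x57 idx=1 entry=0x5A007 [P=1 RW=1 US=1 PS=0]
  → PA=0x5AF4D  (4 entries read)

Entries read for #5: 0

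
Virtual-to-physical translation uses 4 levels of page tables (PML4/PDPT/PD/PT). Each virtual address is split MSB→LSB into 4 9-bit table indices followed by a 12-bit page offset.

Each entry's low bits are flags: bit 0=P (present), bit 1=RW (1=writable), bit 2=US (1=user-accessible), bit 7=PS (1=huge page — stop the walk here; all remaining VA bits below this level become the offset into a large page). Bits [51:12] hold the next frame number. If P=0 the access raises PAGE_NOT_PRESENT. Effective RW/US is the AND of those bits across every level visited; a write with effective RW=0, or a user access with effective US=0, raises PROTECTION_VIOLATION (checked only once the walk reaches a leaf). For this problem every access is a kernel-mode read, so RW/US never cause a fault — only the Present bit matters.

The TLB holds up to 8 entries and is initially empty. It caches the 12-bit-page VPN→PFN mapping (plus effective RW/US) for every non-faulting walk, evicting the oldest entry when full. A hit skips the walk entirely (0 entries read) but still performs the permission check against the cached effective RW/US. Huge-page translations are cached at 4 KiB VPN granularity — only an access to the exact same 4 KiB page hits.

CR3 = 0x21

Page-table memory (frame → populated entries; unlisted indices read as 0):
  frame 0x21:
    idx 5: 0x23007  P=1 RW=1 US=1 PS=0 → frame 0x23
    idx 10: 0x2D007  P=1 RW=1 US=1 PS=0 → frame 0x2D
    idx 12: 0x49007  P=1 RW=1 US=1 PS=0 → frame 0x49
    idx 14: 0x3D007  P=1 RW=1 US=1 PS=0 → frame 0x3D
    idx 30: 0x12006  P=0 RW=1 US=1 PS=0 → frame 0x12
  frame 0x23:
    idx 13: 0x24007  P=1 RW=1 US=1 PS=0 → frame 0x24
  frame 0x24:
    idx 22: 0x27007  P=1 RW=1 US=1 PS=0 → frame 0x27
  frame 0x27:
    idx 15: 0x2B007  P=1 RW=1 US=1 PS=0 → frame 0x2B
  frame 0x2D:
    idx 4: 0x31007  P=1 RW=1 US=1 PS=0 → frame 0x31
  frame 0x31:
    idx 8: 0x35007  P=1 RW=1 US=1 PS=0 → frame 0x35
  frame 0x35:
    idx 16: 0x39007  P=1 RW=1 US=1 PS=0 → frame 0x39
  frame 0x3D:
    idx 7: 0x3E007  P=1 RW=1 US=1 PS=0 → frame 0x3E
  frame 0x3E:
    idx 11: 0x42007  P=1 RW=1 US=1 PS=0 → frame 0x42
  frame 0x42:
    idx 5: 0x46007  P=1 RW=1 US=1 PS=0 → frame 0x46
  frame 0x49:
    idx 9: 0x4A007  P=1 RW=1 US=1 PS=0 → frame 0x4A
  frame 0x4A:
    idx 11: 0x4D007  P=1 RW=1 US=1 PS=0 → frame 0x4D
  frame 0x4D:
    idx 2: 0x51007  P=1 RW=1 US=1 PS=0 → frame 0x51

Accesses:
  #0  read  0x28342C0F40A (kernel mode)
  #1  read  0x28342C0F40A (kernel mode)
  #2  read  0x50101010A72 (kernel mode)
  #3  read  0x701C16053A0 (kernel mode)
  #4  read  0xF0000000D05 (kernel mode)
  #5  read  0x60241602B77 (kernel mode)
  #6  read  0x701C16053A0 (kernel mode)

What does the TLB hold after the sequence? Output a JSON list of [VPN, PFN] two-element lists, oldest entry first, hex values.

Per-access translation:
#0 VA=0x28342C0F40A (r,kernel):
  [0] read 0x21 idx=5: raw=0x23007 flags P=1 W=1 U=1 S=0
  [1] read 0x23 idx=13: raw=0x24007 flags P=1 W=1 U=1 S=0
  [2] read 0x24 idx=22: raw=0x27007 flags P=1 W=1 U=1 S=0
  [3] read 0x27 idx=15: raw=0x2B007 flags P=1 W=1 U=1 S=0
  → PA=0x2B40A  (4 entries read)
#1 VA=0x28342C0F40A (r,kernel):
  TLB hit vpn=0x28342C0F → PA=0x2B40A
#2 VA=0x50101010A72 (r,kernel):
  [0] read 0x21 idx=10: raw=0x2D007 flags P=1 W=1 U=1 S=0
  [1] read 0x2D idx=4: raw=0x31007 flags P=1 W=1 U=1 S=0
  [2] read 0x31 idx=8: raw=0x35007 flags P=1 W=1 U=1 S=0
  [3] read 0x35 idx=16: raw=0x39007 flags P=1 W=1 U=1 S=0
  → PA=0x39A72  (4 entries read)
#3 VA=0x701C16053A0 (r,kernel):
  [0] read 0x21 idx=14: raw=0x3D007 flags P=1 W=1 U=1 S=0
  [1] read 0x3D idx=7: raw=0x3E007 flags P=1 W=1 U=1 S=0
  [2] read 0x3E idx=11: raw=0x42007 flags P=1 W=1 U=1 S=0
  [3] read 0x42 idx=5: raw=0x46007 flags P=1 W=1 U=1 S=0
  → PA=0x463A0  (4 entries read)
#4 VA=0xF0000000D05 (r,kernel):
  [0] read 0x21 idx=30: raw=0x12006 flags P=0 W=1 U=1 S=0
  ✗ PAGE_NOT_PRESENT  [1 reads]
#5 VA=0x60241602B77 (r,kernel):
  [0] read 0x21 idx=12: raw=0x49007 flags P=1 W=1 U=1 S=0
  [1] read 0x49 idx=9: raw=0x4A007 flags P=1 W=1 U=1 S=0
  [2] read 0x4A idx=11: raw=0x4D007 flags P=1 W=1 U=1 S=0
  [3] read 0x4D idx=2: raw=0x51007 flags P=1 W=1 U=1 S=0
  → PA=0x51B77  (4 entries read)
#6 VA=0x701C16053A0 (r,kernel):
  TLB hit vpn=0x701C1605 → PA=0x463A0

TLB: [["0x28342C0F", "0x2B"], ["0x50101010", "0x39"], ["0x701C1605", "0x46"], ["0x60241602", "0x51"]]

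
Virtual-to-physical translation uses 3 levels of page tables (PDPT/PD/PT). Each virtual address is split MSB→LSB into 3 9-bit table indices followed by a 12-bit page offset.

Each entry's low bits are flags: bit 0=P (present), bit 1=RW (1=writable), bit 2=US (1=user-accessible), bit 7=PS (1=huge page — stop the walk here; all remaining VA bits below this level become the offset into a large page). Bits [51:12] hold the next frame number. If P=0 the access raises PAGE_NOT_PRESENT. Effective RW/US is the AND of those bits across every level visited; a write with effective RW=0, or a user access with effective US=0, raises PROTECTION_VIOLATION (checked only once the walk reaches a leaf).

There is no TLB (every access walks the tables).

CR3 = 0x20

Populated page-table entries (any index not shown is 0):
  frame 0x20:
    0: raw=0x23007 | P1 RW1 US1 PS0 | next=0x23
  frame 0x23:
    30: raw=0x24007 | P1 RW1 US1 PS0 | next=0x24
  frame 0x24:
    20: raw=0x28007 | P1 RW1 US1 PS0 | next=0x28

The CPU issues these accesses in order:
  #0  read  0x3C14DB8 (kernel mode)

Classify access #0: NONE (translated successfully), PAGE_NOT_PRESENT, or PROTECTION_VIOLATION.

Per-access translation:
#0 VA=0x3C14DB8 (r,kernel):
  L0 @0x20[0] → 0x23007  P=1,RW=1,US=1,PS=0
  L1 @0x23[30] → 0x24007  P=1,RW=1,US=1,PS=0
  L2 @0x24[20] → 0x28007  P=1,RW=1,US=1,PS=0
  ⇒ phys 0x28DB8  [3 reads]

Access #0 fault: NONE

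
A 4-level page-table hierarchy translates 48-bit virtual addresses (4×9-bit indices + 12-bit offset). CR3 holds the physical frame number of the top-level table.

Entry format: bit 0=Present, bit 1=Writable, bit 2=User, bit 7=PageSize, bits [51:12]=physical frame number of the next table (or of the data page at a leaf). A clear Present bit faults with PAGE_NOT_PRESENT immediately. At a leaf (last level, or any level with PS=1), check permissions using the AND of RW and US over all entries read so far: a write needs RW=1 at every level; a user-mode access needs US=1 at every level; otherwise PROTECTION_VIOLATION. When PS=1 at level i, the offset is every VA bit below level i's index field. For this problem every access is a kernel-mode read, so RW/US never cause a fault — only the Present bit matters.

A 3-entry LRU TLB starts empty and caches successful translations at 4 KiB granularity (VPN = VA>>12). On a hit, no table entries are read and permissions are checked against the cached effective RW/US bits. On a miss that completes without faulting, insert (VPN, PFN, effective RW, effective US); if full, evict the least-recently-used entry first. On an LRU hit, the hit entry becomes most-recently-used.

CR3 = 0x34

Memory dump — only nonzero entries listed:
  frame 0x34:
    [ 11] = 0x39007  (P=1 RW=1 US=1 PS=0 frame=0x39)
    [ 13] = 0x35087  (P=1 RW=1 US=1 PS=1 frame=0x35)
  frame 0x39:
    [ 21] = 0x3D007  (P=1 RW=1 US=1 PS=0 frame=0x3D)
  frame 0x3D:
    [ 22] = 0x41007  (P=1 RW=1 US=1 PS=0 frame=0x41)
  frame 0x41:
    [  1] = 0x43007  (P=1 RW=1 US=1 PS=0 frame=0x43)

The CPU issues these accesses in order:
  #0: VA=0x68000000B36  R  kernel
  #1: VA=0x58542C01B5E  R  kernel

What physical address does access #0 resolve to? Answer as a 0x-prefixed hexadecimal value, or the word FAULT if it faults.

Walk each access:
#0 VA=0x68000000B36 (r,kernel):
  L0 @0x34[13] → 0x35087  P=1,RW=1,US=1,PS=1
  → PA=0x35B36 (huge @L0)  (1 entries read)
#1 VA=0x58542C01B5E (r,kernel):
  L0 @0x34[11] → 0x39007  P=1,RW=1,US=1,PS=0
  L1 @0x39[21] → 0x3D007  P=1,RW=1,US=1,PS=0
  L2 @0x3D[22] → 0x41007  P=1,RW=1,US=1,PS=0
  L3 @0x41[1] → 0x43007  P=1,RW=1,US=1,PS=0
  → PA=0x43B5E  (4 entries read)

Access #0 PA: 0x35B36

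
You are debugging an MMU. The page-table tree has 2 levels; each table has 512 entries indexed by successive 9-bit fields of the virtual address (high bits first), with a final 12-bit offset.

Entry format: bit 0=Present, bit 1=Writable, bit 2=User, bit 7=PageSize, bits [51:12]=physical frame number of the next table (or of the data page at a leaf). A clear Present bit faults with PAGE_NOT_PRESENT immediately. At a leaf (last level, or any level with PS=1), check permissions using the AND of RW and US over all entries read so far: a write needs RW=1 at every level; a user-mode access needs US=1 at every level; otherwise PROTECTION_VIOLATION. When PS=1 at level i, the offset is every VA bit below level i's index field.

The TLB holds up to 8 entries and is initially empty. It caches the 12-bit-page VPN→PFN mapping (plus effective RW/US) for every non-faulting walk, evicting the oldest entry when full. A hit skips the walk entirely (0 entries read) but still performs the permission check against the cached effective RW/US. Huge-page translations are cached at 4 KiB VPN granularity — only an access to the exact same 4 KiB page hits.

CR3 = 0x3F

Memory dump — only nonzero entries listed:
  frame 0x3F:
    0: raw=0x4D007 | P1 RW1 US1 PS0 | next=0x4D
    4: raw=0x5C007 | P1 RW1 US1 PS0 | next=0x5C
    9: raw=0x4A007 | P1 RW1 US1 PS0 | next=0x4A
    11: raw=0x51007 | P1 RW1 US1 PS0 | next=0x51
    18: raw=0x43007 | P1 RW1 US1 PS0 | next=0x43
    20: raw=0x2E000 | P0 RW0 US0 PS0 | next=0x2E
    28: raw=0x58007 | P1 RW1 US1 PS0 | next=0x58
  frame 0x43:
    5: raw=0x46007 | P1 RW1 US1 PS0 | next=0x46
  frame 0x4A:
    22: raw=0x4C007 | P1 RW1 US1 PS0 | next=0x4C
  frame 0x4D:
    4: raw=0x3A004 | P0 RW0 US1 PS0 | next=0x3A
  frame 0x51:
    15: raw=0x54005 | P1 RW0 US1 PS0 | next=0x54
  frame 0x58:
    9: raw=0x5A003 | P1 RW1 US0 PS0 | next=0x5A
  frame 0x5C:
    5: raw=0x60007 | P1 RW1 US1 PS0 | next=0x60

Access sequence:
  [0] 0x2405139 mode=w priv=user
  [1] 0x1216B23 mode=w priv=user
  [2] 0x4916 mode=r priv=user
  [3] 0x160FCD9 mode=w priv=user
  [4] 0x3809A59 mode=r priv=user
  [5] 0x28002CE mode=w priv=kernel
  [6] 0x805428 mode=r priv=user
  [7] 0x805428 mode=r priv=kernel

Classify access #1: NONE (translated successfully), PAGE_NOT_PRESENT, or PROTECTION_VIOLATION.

Trace:
#0 VA=0x2405139 (w,user):
  lvl0: tbl 0x3F, slot 18 ⇒ 0x43007 (P1/RW1/US1/PS0)
  lvl1: tbl 0x43, slot 5 ⇒ 0x46007 (P1/RW1/US1/PS0)
  → PA=0x46139  (2 entries read)
#1 VA=0x1216B23 (w,user):
  lvl0: tbl 0x3F, slot 9 ⇒ 0x4A007 (P1/RW1/US1/PS0)
  lvl1: tbl 0x4A, slot 22 ⇒ 0x4C007 (P1/RW1/US1/PS0)
  → PA=0x4CB23  (2 entries read)
#2 VA=0x4916 (r,user):
  lvl0: tbl 0x3F, slot 0 ⇒ 0x4D007 (P1/RW1/US1/PS0)
  lvl1: tbl 0x4D, slot 4 ⇒ 0x3A004 (P0/RW0/US1/PS0)
  ✗ PAGE_NOT_PRESENT  [2 reads]
#3 VA=0x160FCD9 (w,user):
  lvl0: tbl 0x3F, slot 11 ⇒ 0x51007 (P1/RW1/US1/PS0)
  lvl1: tbl 0x51, slot 15 ⇒ 0x54005 (P1/RW0/US1/PS0)
  ✗ PROTECTION_VIOLATION  [2 reads]
#4 VA=0x3809A59 (r,user):
  lvl0: tbl 0x3F, slot 28 ⇒ 0x58007 (P1/RW1/US1/PS0)
  lvl1: tbl 0x58, slot 9 ⇒ 0x5A003 (P1/RW1/US0/PS0)
  ✗ PROTECTION_VIOLATION  [2 reads]
#5 VA=0x28002CE (w,kernel):
  lvl0: tbl 0x3F, slot 20 ⇒ 0x2E000 (P0/RW0/US0/PS0)
  ✗ PAGE_NOT_PRESENT  [1 reads]
#6 VA=0x805428 (r,user):
  lvl0: tbl 0x3F, slot 4 ⇒ 0x5C007 (P1/RW1/US1/PS0)
  lvl1: tbl 0x5C, slot 5 ⇒ 0x60007 (P1/RW1/US1/PS0)
  → PA=0x60428  (2 entries read)
#7 VA=0x805428 (r,kernel):
  TLB hit vpn=0x805 → PA=0x60428

Access #1 fault: NONE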